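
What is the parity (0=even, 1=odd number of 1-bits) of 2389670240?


0b10001110011011110111100101100000 has 17 ones => parity 1

1


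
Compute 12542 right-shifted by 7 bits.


0b11000011111110 >> 7 = 0b1100001 = 97

97


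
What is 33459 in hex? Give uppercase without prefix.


33459 = 82B3 hex

82B3


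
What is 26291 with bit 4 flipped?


26291 ^ (1 << 4) = 26291 ^ 16 = 26275

26275


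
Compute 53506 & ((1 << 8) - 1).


53506 & 255 = 2

2


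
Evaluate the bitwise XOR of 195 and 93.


0b11000011 ^ 0b1011101 = 0b10011110 = 158

158


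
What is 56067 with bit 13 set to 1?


56067 | (1 << 13) = 56067 | 8192 = 64259

64259


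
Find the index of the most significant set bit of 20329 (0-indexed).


0b100111101101001. Highest set bit at position 14

14


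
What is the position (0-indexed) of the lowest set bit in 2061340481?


0b1111010110111011000111101000001. Lowest set bit at position 0

0


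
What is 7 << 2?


0b111 << 2 = 0b11100 = 28

28


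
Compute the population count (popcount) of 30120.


0b111010110101000 has 8 set bits

8


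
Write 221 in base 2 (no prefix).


221 = 11011101 in binary

11011101


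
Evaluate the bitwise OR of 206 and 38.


0b11001110 | 0b100110 = 0b11101110 = 238

238


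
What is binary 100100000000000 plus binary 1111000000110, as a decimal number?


100100000000000 + 1111000000110 = 110011000000110 = 26118

26118


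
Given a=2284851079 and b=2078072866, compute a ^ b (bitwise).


2284851079 ^ 2078072866 = 4092391333

4092391333


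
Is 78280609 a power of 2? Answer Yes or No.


0b100101010100111011110100001. Multiple bits set => No

No


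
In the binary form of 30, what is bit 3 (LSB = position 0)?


0b11110, position 3 = 1

1


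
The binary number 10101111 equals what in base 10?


10101111 in decimal = 175

175


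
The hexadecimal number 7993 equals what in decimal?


7993 hex = 31123 decimal

31123


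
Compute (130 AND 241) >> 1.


Step 1: 130 & 241 = 128
Step 2: 128 >> 1 = 64

64


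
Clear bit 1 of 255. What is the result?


255 & ~(1 << 1) = 253

253


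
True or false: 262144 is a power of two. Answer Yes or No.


0b1000000000000000000. Only one bit set => Yes

Yes


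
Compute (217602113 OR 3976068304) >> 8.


Step 1: 217602113 | 3976068304 = 3976068305
Step 2: 3976068305 >> 8 = 15531516

15531516


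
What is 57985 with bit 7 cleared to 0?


57985 & ~(1 << 7) = 57857

57857


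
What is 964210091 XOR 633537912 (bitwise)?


0b111001011110001010110110101011 ^ 0b100101110000110000010101111000 = 0b11100101110111010100011010011 = 482060499

482060499


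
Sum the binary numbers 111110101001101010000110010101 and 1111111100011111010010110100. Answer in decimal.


111110101001101010000110010101 + 1111111100011111010010110100 = 1001110100110001001011001001001 = 1318622793

1318622793


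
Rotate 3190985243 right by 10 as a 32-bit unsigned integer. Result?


Rotate 0b10111110001100101001001000011011 right by 10 (32-bit) = 0b10000110111011111000110010100100 = 2263846052

2263846052


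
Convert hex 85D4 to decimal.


85D4 hex = 34260 decimal

34260


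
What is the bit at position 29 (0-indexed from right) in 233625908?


0b1101111011001101100100110100, position 29 = 0

0


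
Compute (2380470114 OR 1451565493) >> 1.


Step 1: 2380470114 | 1451565493 = 3756472311
Step 2: 3756472311 >> 1 = 1878236155

1878236155


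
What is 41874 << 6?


0b1010001110010010 << 6 = 0b1010001110010010000000 = 2679936

2679936


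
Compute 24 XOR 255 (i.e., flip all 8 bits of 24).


24 ^ 255 = 231

231


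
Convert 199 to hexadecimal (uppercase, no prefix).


199 = C7 hex

C7


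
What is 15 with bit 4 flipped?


15 ^ (1 << 4) = 15 ^ 16 = 31

31


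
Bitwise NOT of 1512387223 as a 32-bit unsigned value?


~0b1011010001001010011001010010111 = 0b10100101110110101100110101101000 = 2782580072 (32-bit unsigned)

2782580072


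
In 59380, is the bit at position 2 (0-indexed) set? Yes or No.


0b1110011111110100, bit 2 = 1. Yes

Yes


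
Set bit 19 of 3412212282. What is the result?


3412212282 | (1 << 19) = 3412212282 | 524288 = 3412736570

3412736570


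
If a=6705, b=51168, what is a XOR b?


6705 ^ 51168 = 56785

56785


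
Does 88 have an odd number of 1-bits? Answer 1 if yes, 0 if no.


0b1011000 has 3 ones => parity 1

1


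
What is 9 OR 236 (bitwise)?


0b1001 | 0b11101100 = 0b11101101 = 237

237


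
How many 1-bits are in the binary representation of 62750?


0b1111010100011110 has 10 set bits

10


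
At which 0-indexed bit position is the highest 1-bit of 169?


0b10101001. Highest set bit at position 7

7


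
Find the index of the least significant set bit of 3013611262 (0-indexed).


0b10110011101000000000111011111110. Lowest set bit at position 1

1


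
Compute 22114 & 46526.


0b101011001100010 & 0b1011010110111110 = 0b1010000100010 = 5154

5154


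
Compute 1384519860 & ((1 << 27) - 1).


1384519860 & 134217727 = 42342580

42342580


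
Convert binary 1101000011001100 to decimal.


1101000011001100 in decimal = 53452

53452


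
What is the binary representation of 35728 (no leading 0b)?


35728 = 1000101110010000 in binary

1000101110010000


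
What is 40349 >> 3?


0b1001110110011101 >> 3 = 0b1001110110011 = 5043

5043


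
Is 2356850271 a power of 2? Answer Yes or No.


0b10001100011110101010111001011111. Multiple bits set => No

No


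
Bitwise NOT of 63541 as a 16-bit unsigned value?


~0b1111100000110101 = 0b11111001010 = 1994 (16-bit unsigned)

1994


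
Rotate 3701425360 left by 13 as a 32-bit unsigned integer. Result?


Rotate 0b11011100100111110100010011010000 left by 13 (32-bit) = 0b11101000100110100001101110010011 = 3902413715

3902413715


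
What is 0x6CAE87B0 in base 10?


6CAE87B0 hex = 1823377328 decimal

1823377328


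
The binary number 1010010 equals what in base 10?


1010010 in decimal = 82

82


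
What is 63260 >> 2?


0b1111011100011100 >> 2 = 0b11110111000111 = 15815

15815


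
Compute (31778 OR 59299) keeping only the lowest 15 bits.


Step 1: 31778 | 59299 = 65443
Step 2: 65443 & 32767 = 32675

32675


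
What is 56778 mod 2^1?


56778 & 1 = 0

0


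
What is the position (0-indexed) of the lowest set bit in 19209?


0b100101100001001. Lowest set bit at position 0

0


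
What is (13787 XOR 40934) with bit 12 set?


Step 1: 13787 ^ 40934 = 43581
Step 2: 43581 | (1 << 12) = 43581 | 4096 = 47677

47677


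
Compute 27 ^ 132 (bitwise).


0b11011 ^ 0b10000100 = 0b10011111 = 159

159


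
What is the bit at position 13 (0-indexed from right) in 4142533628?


0b11110110111010100000101111111100, position 13 = 0

0


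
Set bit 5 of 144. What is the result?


144 | (1 << 5) = 144 | 32 = 176

176


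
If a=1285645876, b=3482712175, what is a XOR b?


1285645876 ^ 3482712175 = 2201263707

2201263707


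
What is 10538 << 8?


0b10100100101010 << 8 = 0b1010010010101000000000 = 2697728

2697728


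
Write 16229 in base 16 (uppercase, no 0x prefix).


16229 = 3F65 hex

3F65


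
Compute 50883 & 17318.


0b1100011011000011 & 0b100001110100110 = 0b100001010000010 = 17026

17026


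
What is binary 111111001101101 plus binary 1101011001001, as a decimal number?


111111001101101 + 1101011001001 = 1001100100110110 = 39222

39222


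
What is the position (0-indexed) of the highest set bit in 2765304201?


0b10100100110100110011000110001001. Highest set bit at position 31

31


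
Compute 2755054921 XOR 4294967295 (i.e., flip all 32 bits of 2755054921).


2755054921 ^ 4294967295 = 1539912374

1539912374


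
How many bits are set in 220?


0b11011100 has 5 set bits

5


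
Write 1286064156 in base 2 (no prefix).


1286064156 = 1001100101001111100100000011100 in binary

1001100101001111100100000011100


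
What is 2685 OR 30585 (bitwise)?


0b101001111101 | 0b111011101111001 = 0b111111101111101 = 32637

32637


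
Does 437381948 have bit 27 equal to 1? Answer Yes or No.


0b11010000100011110101100111100, bit 27 = 1. Yes

Yes


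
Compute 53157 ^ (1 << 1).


53157 ^ (1 << 1) = 53157 ^ 2 = 53159

53159


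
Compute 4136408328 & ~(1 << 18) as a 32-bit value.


4136408328 & ~(1 << 18) = 4136146184

4136146184


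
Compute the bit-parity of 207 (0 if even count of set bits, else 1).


0b11001111 has 6 ones => parity 0

0


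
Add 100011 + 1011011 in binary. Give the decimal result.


100011 + 1011011 = 1111110 = 126

126


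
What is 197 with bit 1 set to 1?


197 | (1 << 1) = 197 | 2 = 199

199


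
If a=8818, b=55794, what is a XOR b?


8818 ^ 55794 = 64384

64384


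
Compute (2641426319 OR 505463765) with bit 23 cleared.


Step 1: 2641426319 | 505463765 = 2674980831
Step 2: 2674980831 & ~(1 << 23) = 2674980831

2674980831


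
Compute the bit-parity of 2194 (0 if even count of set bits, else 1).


0b100010010010 has 4 ones => parity 0

0


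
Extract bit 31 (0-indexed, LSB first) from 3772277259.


0b11100000110110000110001000001011, position 31 = 1

1


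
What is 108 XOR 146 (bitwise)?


0b1101100 ^ 0b10010010 = 0b11111110 = 254

254


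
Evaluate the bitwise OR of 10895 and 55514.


0b10101010001111 | 0b1101100011011010 = 0b1111101011011111 = 64223

64223


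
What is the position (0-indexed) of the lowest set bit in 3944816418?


0b11101011001000010001111100100010. Lowest set bit at position 1

1


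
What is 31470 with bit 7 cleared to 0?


31470 & ~(1 << 7) = 31342

31342


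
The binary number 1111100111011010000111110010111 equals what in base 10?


1111100111011010000111110010111 in decimal = 2095910807

2095910807


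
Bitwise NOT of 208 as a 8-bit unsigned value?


~0b11010000 = 0b101111 = 47 (8-bit unsigned)

47


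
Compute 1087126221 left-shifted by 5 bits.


0b1000000110011000011101011001101 << 5 = 0b100000011001100001110101100110100000 = 34788039072

34788039072


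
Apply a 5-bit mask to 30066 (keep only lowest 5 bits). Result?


30066 & 31 = 18

18


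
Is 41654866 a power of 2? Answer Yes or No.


0b10011110111001101001010010. Multiple bits set => No

No


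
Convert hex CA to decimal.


CA hex = 202 decimal

202


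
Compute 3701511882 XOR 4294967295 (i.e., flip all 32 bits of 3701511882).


3701511882 ^ 4294967295 = 593455413

593455413


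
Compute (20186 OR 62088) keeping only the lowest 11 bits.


Step 1: 20186 | 62088 = 65242
Step 2: 65242 & 2047 = 1754

1754


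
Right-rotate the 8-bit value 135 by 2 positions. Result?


Rotate 0b10000111 right by 2 (8-bit) = 0b11100001 = 225

225


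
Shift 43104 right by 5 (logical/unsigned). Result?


0b1010100001100000 >> 5 = 0b10101000011 = 1347

1347


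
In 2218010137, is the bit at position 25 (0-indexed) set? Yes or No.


0b10000100001101000010011000011001, bit 25 = 0. No

No


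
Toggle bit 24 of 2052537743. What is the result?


2052537743 ^ (1 << 24) = 2052537743 ^ 16777216 = 2069314959

2069314959


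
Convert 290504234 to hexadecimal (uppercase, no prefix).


290504234 = 1150BE2A hex

1150BE2A


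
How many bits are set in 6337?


0b1100011000001 has 5 set bits

5


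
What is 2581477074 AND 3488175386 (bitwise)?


0b10011001110111100011011011010010 & 0b11001111111010010101010100011010 = 0b10001001110010000001010000010010 = 2311590930

2311590930


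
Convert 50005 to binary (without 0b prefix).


50005 = 1100001101010101 in binary

1100001101010101


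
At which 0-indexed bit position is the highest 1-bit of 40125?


0b1001110010111101. Highest set bit at position 15

15


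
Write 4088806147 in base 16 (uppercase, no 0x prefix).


4088806147 = F3B63B03 hex

F3B63B03


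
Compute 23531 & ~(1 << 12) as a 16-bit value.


23531 & ~(1 << 12) = 19435

19435


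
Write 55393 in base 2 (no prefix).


55393 = 1101100001100001 in binary

1101100001100001


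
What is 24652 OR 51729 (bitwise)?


0b110000001001100 | 0b1100101000010001 = 0b1110101001011101 = 59997

59997


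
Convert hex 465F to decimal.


465F hex = 18015 decimal

18015


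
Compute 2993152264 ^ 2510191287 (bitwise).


0b10110010011001111110000100001000 ^ 0b10010101100111100111101010110111 = 0b100111111110011001101110111111 = 670669759

670669759


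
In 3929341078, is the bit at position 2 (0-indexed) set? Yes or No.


0b11101010001101001111110010010110, bit 2 = 1. Yes

Yes


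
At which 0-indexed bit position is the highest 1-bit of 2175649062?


0b10000001101011011100010100100110. Highest set bit at position 31

31


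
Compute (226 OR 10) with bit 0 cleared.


Step 1: 226 | 10 = 234
Step 2: 234 & ~(1 << 0) = 234

234


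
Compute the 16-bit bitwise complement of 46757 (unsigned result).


~0b1011011010100101 = 0b100100101011010 = 18778 (16-bit unsigned)

18778


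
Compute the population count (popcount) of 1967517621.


0b1110101010001011110111110110101 has 20 set bits

20


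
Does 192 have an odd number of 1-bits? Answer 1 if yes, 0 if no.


0b11000000 has 2 ones => parity 0

0


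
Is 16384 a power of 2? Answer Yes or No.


0b100000000000000. Only one bit set => Yes

Yes


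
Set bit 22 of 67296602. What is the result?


67296602 | (1 << 22) = 67296602 | 4194304 = 71490906

71490906


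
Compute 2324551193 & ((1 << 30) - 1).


2324551193 & 1073741823 = 177067545

177067545


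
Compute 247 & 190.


0b11110111 & 0b10111110 = 0b10110110 = 182

182


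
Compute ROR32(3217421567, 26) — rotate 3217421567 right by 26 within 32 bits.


Rotate 0b10111111110001011111010011111111 right by 26 (32-bit) = 0b11110001011111010011111111101111 = 4051517423

4051517423


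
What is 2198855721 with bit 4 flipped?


2198855721 ^ (1 << 4) = 2198855721 ^ 16 = 2198855737

2198855737


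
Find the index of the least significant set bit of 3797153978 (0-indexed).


0b11100010010100111111100010111010. Lowest set bit at position 1

1


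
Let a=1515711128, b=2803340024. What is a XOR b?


1515711128 ^ 2803340024 = 4248860768

4248860768


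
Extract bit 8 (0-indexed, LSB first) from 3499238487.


0b11010000100100100010010001010111, position 8 = 0

0


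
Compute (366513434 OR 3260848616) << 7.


Step 1: 366513434 | 3260848616 = 3621559802
Step 2: 3621559802 << 7 = 463559654656

463559654656


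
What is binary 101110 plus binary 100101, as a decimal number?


101110 + 100101 = 1010011 = 83

83


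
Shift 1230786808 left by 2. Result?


0b1001001010111000101000011111000 << 2 = 0b100100101011100010100001111100000 = 4923147232

4923147232


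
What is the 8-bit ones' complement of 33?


33 ^ 255 = 222

222


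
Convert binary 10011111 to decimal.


10011111 in decimal = 159

159


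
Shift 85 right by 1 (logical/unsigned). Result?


0b1010101 >> 1 = 0b101010 = 42

42


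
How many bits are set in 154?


0b10011010 has 4 set bits

4


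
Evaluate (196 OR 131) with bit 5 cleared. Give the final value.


Step 1: 196 | 131 = 199
Step 2: 199 & ~(1 << 5) = 199

199


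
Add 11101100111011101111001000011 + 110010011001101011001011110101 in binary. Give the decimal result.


11101100111011101111001000011 + 110010011001101011001011110101 = 1010000000001001001000100111000 = 1342476600

1342476600


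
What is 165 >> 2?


0b10100101 >> 2 = 0b101001 = 41

41


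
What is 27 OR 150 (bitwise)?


0b11011 | 0b10010110 = 0b10011111 = 159

159


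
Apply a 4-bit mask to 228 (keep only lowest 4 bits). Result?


228 & 15 = 4

4


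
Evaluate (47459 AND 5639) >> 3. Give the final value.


Step 1: 47459 & 5639 = 4099
Step 2: 4099 >> 3 = 512

512


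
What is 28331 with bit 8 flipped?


28331 ^ (1 << 8) = 28331 ^ 256 = 28587

28587


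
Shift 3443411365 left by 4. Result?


0b11001101001111100100100110100101 << 4 = 0b110011010011111001001001101001010000 = 55094581840

55094581840


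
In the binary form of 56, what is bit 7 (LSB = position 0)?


0b111000, position 7 = 0

0


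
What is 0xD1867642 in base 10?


D1867642 hex = 3515250242 decimal

3515250242


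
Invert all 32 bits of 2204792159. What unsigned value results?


2204792159 ^ 4294967295 = 2090175136

2090175136


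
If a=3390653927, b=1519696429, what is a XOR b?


3390653927 ^ 1519696429 = 2425225162

2425225162


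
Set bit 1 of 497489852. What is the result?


497489852 | (1 << 1) = 497489852 | 2 = 497489854

497489854


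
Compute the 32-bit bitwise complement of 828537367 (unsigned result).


~0b110001011000100111101000010111 = 0b11001110100111011000010111101000 = 3466429928 (32-bit unsigned)

3466429928


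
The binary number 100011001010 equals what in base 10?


100011001010 in decimal = 2250

2250


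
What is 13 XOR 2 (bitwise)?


0b1101 ^ 0b10 = 0b1111 = 15

15


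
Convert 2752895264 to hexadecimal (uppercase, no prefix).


2752895264 = A415D920 hex

A415D920


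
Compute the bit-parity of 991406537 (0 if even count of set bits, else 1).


0b111011000101111010100111001001 has 17 ones => parity 1

1


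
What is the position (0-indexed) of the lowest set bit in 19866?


0b100110110011010. Lowest set bit at position 1

1


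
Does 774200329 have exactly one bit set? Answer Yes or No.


0b101110001001010101110000001001. Multiple bits set => No

No


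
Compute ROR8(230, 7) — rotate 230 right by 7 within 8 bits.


Rotate 0b11100110 right by 7 (8-bit) = 0b11001101 = 205

205


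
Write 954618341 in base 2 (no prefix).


954618341 = 111000111001100101000111100101 in binary

111000111001100101000111100101


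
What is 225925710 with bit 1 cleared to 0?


225925710 & ~(1 << 1) = 225925708

225925708


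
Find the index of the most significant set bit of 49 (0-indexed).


0b110001. Highest set bit at position 5

5


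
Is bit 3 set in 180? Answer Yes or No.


0b10110100, bit 3 = 0. No

No


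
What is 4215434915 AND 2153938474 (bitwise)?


0b11111011010000100110111010100011 & 0b10000000011000100111111000101010 = 0b10000000010000100110111000100010 = 2151837218

2151837218


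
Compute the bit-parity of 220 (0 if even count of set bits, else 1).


0b11011100 has 5 ones => parity 1

1


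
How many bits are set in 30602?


0b111011110001010 has 9 set bits

9


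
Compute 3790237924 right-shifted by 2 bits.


0b11100001111010100111000011100100 >> 2 = 0b111000011110101001110000111001 = 947559481

947559481


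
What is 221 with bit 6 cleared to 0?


221 & ~(1 << 6) = 157

157


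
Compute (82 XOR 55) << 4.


Step 1: 82 ^ 55 = 101
Step 2: 101 << 4 = 1616

1616


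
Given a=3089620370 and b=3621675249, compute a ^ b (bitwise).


3089620370 ^ 3621675249 = 1878637923

1878637923


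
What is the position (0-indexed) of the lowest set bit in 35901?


0b1000110000111101. Lowest set bit at position 0

0


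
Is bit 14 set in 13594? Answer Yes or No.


0b11010100011010, bit 14 = 0. No

No


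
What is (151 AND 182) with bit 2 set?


Step 1: 151 & 182 = 150
Step 2: 150 | (1 << 2) = 150 | 4 = 150

150


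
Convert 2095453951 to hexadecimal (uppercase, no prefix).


2095453951 = 7CE616FF hex

7CE616FF


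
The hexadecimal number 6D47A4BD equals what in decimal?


6D47A4BD hex = 1833411773 decimal

1833411773


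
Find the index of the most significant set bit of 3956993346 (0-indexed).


0b11101011110110101110110101000010. Highest set bit at position 31

31


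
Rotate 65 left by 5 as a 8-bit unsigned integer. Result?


Rotate 0b1000001 left by 5 (8-bit) = 0b101000 = 40

40


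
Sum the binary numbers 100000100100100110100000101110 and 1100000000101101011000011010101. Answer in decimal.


100000100100100110100000101110 + 1100000000101101011000011010101 = 10000000101010010001100100000011 = 2158565635

2158565635


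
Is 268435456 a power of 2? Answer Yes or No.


0b10000000000000000000000000000. Only one bit set => Yes

Yes


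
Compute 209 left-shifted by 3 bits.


0b11010001 << 3 = 0b11010001000 = 1672

1672


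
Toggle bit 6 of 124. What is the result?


124 ^ (1 << 6) = 124 ^ 64 = 60

60


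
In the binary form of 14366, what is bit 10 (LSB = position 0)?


0b11100000011110, position 10 = 0

0


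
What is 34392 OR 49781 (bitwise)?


0b1000011001011000 | 0b1100001001110101 = 0b1100011001111101 = 50813

50813


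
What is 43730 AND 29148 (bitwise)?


0b1010101011010010 & 0b111000111011100 = 0b10000011010000 = 8400

8400


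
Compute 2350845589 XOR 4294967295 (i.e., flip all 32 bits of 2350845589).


2350845589 ^ 4294967295 = 1944121706

1944121706


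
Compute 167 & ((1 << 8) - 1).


167 & 255 = 167

167


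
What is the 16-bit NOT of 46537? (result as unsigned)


~0b1011010111001001 = 0b100101000110110 = 18998 (16-bit unsigned)

18998


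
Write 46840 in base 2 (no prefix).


46840 = 1011011011111000 in binary

1011011011111000


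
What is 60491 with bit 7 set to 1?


60491 | (1 << 7) = 60491 | 128 = 60619

60619


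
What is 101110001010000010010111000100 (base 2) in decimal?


101110001010000010010111000100 in decimal = 774383044

774383044


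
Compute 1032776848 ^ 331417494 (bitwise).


0b111101100011101110110010010000 ^ 0b10011110000010000011110010110 = 0b101110010011111110101100000110 = 776989446

776989446


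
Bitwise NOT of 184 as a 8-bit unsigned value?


~0b10111000 = 0b1000111 = 71 (8-bit unsigned)

71


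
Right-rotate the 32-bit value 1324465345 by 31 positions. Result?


Rotate 0b1001110111100011011110011000001 right by 31 (32-bit) = 0b10011101111000110111100110000010 = 2648930690

2648930690


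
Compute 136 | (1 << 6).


136 | (1 << 6) = 136 | 64 = 200

200


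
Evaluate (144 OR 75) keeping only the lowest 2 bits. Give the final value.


Step 1: 144 | 75 = 219
Step 2: 219 & 3 = 3

3


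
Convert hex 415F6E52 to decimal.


415F6E52 hex = 1096773202 decimal

1096773202


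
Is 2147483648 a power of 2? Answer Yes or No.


0b10000000000000000000000000000000. Only one bit set => Yes

Yes


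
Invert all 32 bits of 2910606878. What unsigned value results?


2910606878 ^ 4294967295 = 1384360417

1384360417


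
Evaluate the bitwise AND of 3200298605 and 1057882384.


0b10111110110000001010111001101101 & 0b111111000011100000000100010000 = 0b111110000000000000000000000000 = 1040187392

1040187392


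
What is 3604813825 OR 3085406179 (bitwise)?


0b11010110110111010001100000000001 | 0b10110111111001111000111111100011 = 0b11110111111111111001111111100011 = 4160724963

4160724963


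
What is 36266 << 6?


0b1000110110101010 << 6 = 0b1000110110101010000000 = 2321024

2321024


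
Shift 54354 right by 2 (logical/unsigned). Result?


0b1101010001010010 >> 2 = 0b11010100010100 = 13588

13588


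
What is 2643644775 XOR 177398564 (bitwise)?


0b10011101100100101101000101100111 ^ 0b1010100100101110001100100100 = 0b10010111000000000011001001000011 = 2533372483

2533372483


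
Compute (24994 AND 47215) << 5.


Step 1: 24994 & 47215 = 8226
Step 2: 8226 << 5 = 263232

263232


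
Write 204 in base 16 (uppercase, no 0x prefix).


204 = CC hex

CC


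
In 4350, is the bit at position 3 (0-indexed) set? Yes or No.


0b1000011111110, bit 3 = 1. Yes

Yes


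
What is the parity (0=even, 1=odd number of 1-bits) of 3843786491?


0b11100101000110111000011011111011 has 19 ones => parity 1

1


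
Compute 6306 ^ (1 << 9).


6306 ^ (1 << 9) = 6306 ^ 512 = 6818

6818


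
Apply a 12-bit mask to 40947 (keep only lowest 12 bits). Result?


40947 & 4095 = 4083

4083


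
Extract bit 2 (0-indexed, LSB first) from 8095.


0b1111110011111, position 2 = 1

1


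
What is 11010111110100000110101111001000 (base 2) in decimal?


11010111110100000110101111001000 in decimal = 3620760520

3620760520


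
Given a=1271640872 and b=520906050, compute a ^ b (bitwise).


1271640872 ^ 520906050 = 1422382698

1422382698


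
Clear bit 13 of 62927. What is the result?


62927 & ~(1 << 13) = 54735

54735


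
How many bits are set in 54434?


0b1101010010100010 has 7 set bits

7


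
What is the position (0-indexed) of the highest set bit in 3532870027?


0b11010010100100110101000110001011. Highest set bit at position 31

31


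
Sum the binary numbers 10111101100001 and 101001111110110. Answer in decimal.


10111101100001 + 101001111110110 = 1000001101010111 = 33623

33623


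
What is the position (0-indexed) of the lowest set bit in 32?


0b100000. Lowest set bit at position 5

5


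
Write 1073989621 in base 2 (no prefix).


1073989621 = 1000000000000111100011111110101 in binary

1000000000000111100011111110101


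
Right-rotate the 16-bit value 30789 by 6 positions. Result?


Rotate 0b111100001000101 right by 6 (16-bit) = 0b1010111100001 = 5601

5601


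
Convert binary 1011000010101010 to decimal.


1011000010101010 in decimal = 45226

45226


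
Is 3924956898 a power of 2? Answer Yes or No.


0b11101001111100100001011011100010. Multiple bits set => No

No


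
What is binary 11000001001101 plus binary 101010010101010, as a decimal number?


11000001001101 + 101010010101010 = 1000010011110111 = 34039

34039


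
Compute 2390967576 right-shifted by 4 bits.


0b10001110100000110100010100011000 >> 4 = 0b1000111010000011010001010001 = 149435473

149435473


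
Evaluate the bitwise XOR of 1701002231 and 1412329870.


0b1100101011000110011101111110111 ^ 0b1010100001011100111000110001110 = 0b110001010011010100101001111001 = 827148921

827148921


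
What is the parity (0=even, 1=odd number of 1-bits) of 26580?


0b110011111010100 has 9 ones => parity 1

1


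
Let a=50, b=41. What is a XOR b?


50 ^ 41 = 27

27


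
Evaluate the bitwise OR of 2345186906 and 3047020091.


0b10001011110010001011011001011010 | 0b10110101100111011101011000111011 = 0b10111111110111011111011001111011 = 3218994811

3218994811


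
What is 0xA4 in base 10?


A4 hex = 164 decimal

164


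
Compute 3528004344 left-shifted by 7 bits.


0b11010010010010010001001011111000 << 7 = 0b110100100100100100010010111110000000000 = 451584556032

451584556032


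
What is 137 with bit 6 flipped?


137 ^ (1 << 6) = 137 ^ 64 = 201

201


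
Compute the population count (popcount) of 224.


0b11100000 has 3 set bits

3


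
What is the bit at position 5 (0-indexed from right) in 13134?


0b11001101001110, position 5 = 0

0


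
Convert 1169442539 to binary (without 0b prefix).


1169442539 = 1000101101101000100011011101011 in binary

1000101101101000100011011101011


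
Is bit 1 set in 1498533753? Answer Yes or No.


0b1011001010100011100111101111001, bit 1 = 0. No

No


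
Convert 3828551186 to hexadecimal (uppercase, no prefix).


3828551186 = E4330E12 hex

E4330E12


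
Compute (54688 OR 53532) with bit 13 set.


Step 1: 54688 | 53532 = 54716
Step 2: 54716 | (1 << 13) = 54716 | 8192 = 62908

62908


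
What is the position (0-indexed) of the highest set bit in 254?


0b11111110. Highest set bit at position 7

7


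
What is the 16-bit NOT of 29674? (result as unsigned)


~0b111001111101010 = 0b1000110000010101 = 35861 (16-bit unsigned)

35861


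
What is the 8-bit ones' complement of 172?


172 ^ 255 = 83

83


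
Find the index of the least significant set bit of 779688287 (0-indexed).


0b101110011110010001100101011111. Lowest set bit at position 0

0


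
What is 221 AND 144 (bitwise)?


0b11011101 & 0b10010000 = 0b10010000 = 144

144


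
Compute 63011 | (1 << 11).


63011 | (1 << 11) = 63011 | 2048 = 65059

65059


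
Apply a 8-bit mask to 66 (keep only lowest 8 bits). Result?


66 & 255 = 66

66


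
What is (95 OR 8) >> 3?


Step 1: 95 | 8 = 95
Step 2: 95 >> 3 = 11

11


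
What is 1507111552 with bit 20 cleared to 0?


1507111552 & ~(1 << 20) = 1506062976

1506062976


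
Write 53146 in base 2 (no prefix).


53146 = 1100111110011010 in binary

1100111110011010


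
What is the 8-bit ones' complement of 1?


1 ^ 255 = 254

254


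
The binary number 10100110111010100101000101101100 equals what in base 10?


10100110111010100101000101101100 in decimal = 2800374124

2800374124


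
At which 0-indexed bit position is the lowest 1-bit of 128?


0b10000000. Lowest set bit at position 7

7


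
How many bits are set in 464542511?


0b11011101100000101101100101111 has 17 set bits

17


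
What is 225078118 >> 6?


0b1101011010100110101101100110 >> 6 = 0b1101011010100110101101 = 3516845

3516845


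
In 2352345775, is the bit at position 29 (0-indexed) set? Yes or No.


0b10001100001101011111001010101111, bit 29 = 0. No

No


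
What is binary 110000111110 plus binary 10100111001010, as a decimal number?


110000111110 + 10100111001010 = 11011000001000 = 13832

13832


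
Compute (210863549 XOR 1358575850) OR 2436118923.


Step 1: 210863549 ^ 1358575850 = 1550564695
Step 2: 1550564695 | 2436118923 = 3716136415

3716136415


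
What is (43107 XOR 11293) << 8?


Step 1: 43107 ^ 11293 = 33918
Step 2: 33918 << 8 = 8683008

8683008


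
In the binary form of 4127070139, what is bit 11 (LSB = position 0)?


0b11110101111111100001011110111011, position 11 = 0

0


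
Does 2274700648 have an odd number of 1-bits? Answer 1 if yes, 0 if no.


0b10000111100101010010110101101000 has 15 ones => parity 1

1


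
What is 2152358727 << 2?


0b10000000010010100110001101000111 << 2 = 0b1000000001001010011000110100011100 = 8609434908

8609434908


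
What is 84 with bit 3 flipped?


84 ^ (1 << 3) = 84 ^ 8 = 92

92


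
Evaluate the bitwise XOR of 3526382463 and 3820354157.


0b11010010001100000101001101111111 ^ 0b11100011101101011111101001101101 = 0b110001100001011010100100010010 = 830843154

830843154


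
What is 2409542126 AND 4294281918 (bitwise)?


0b10001111100111101011000111101110 & 0b11111111111101011000101010111110 = 0b10001111100101001000000010101110 = 2408874158

2408874158


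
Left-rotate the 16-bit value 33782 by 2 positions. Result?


Rotate 0b1000001111110110 left by 2 (16-bit) = 0b111111011010 = 4058

4058


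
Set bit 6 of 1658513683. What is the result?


1658513683 | (1 << 6) = 1658513683 | 64 = 1658513747

1658513747


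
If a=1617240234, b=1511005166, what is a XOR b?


1617240234 ^ 1511005166 = 980761412

980761412


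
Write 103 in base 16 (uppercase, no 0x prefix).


103 = 67 hex

67


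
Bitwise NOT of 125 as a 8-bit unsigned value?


~0b1111101 = 0b10000010 = 130 (8-bit unsigned)

130


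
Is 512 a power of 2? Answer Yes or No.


0b1000000000. Only one bit set => Yes

Yes


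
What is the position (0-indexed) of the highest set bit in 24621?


0b110000000101101. Highest set bit at position 14

14


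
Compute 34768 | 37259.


0b1000011111010000 | 0b1001000110001011 = 0b1001011111011011 = 38875

38875


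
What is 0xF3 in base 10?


F3 hex = 243 decimal

243


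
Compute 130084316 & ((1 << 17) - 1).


130084316 & 131071 = 60892

60892


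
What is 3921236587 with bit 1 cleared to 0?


3921236587 & ~(1 << 1) = 3921236585

3921236585


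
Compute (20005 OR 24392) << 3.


Step 1: 20005 | 24392 = 24429
Step 2: 24429 << 3 = 195432

195432


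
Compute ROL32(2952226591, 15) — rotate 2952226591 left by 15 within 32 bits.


Rotate 0b10101111111101110110011100011111 left by 15 (32-bit) = 0b10110011100011111101011111111011 = 3012548603

3012548603


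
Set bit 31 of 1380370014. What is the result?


1380370014 | (1 << 31) = 1380370014 | 2147483648 = 3527853662

3527853662


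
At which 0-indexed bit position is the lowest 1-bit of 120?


0b1111000. Lowest set bit at position 3

3


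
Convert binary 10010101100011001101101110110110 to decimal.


10010101100011001101101110110110 in decimal = 2509036470

2509036470


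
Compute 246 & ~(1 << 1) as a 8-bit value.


246 & ~(1 << 1) = 244

244


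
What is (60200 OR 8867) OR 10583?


Step 1: 60200 | 8867 = 60331
Step 2: 60331 | 10583 = 60415

60415


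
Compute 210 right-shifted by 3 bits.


0b11010010 >> 3 = 0b11010 = 26

26


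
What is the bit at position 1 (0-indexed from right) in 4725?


0b1001001110101, position 1 = 0

0


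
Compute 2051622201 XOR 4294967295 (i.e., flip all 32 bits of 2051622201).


2051622201 ^ 4294967295 = 2243345094

2243345094


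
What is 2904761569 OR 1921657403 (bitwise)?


0b10101101001000110010010011100001 | 0b1110010100010100010101000111011 = 0b11111111101010110010111011111011 = 4289408763

4289408763


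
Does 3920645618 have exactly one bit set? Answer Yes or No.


0b11101001101100000100110111110010. Multiple bits set => No

No


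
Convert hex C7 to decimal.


C7 hex = 199 decimal

199


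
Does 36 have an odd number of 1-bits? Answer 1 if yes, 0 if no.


0b100100 has 2 ones => parity 0

0


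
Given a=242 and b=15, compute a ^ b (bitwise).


242 ^ 15 = 253

253


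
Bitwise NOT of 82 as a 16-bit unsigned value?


~0b1010010 = 0b1111111110101101 = 65453 (16-bit unsigned)

65453


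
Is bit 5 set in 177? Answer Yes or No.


0b10110001, bit 5 = 1. Yes

Yes


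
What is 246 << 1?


0b11110110 << 1 = 0b111101100 = 492

492


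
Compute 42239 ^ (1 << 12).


42239 ^ (1 << 12) = 42239 ^ 4096 = 46335

46335


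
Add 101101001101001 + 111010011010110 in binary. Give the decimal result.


101101001101001 + 111010011010110 = 1100111100111111 = 53055

53055


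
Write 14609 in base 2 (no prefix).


14609 = 11100100010001 in binary

11100100010001


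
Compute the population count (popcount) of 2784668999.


0b10100101111110101010110101000111 has 19 set bits

19


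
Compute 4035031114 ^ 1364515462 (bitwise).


0b11110000100000011011000001001010 ^ 0b1010001010101001101101010000110 = 0b10100001110101010110101011001100 = 2715118284

2715118284


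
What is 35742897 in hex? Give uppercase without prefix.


35742897 = 22164B1 hex

22164B1


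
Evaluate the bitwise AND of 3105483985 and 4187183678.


0b10111001000110011110110011010001 & 0b11111001100100110101101000111110 = 0b10111001000100010100100000010000 = 3104917520

3104917520


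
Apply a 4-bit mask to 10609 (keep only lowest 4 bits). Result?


10609 & 15 = 1

1


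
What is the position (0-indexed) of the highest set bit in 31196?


0b111100111011100. Highest set bit at position 14

14


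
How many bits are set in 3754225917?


0b11011111110001001111000011111101 has 21 set bits

21


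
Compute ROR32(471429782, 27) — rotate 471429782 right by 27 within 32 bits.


Rotate 0b11100000110010111001010010110 right by 27 (32-bit) = 0b10000011001011100101001011000011 = 2200851139

2200851139


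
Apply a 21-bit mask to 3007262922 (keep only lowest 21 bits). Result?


3007262922 & 2097151 = 2044106

2044106


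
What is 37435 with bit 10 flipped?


37435 ^ (1 << 10) = 37435 ^ 1024 = 38459

38459


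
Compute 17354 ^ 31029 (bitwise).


0b100001111001010 ^ 0b111100100110101 = 0b11101011111111 = 15103

15103


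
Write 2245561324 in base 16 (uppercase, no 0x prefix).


2245561324 = 85D88BEC hex

85D88BEC


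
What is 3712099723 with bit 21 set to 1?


3712099723 | (1 << 21) = 3712099723 | 2097152 = 3714196875

3714196875


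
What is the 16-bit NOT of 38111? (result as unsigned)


~0b1001010011011111 = 0b110101100100000 = 27424 (16-bit unsigned)

27424


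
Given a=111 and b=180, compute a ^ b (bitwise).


111 ^ 180 = 219

219


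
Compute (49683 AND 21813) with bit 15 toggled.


Step 1: 49683 & 21813 = 16401
Step 2: 16401 ^ (1 << 15) = 16401 ^ 32768 = 49169

49169


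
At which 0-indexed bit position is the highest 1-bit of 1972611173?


0b1110101100100111010100001100101. Highest set bit at position 30

30


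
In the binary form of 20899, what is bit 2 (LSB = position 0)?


0b101000110100011, position 2 = 0

0


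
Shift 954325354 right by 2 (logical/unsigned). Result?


0b111000111000011101100101101010 >> 2 = 0b1110001110000111011001011010 = 238581338

238581338


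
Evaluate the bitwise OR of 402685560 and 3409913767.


0b11000000000000111111001111000 | 0b11001011001111110010011110100111 = 0b11011011001111110111111111111111 = 3678371839

3678371839


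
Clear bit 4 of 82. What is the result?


82 & ~(1 << 4) = 66

66


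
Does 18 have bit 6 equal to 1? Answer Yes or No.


0b10010, bit 6 = 0. No

No


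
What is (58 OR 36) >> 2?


Step 1: 58 | 36 = 62
Step 2: 62 >> 2 = 15

15


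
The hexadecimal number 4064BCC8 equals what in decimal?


4064BCC8 hex = 1080343752 decimal

1080343752


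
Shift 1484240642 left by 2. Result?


0b1011000011101111011011100000010 << 2 = 0b101100001110111101101110000001000 = 5936962568

5936962568


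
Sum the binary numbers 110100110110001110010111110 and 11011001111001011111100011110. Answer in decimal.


110100110110001110010111110 + 11011001111001011111100011110 = 100001110101111101101111011100 = 567794652

567794652


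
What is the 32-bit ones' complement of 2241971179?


2241971179 ^ 4294967295 = 2052996116

2052996116


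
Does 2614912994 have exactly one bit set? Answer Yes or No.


0b10011011110111000110011111100010. Multiple bits set => No

No


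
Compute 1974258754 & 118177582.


0b1110101101011001100110001000010 & 0b111000010110011111100101110 = 0b101000010000000110000000010 = 84413442

84413442


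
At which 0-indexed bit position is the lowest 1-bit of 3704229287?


0b11011100110010100000110110100111. Lowest set bit at position 0

0


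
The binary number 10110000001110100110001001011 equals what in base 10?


10110000001110100110001001011 in decimal = 369577035

369577035


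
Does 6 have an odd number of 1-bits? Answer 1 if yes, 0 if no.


0b110 has 2 ones => parity 0

0


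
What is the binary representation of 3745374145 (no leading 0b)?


3745374145 = 11011111001111011101111111000001 in binary

11011111001111011101111111000001


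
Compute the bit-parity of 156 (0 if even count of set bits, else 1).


0b10011100 has 4 ones => parity 0

0


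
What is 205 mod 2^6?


205 & 63 = 13

13


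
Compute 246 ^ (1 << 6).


246 ^ (1 << 6) = 246 ^ 64 = 182

182


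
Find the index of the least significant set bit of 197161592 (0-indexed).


0b1011110000000111001001111000. Lowest set bit at position 3

3
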